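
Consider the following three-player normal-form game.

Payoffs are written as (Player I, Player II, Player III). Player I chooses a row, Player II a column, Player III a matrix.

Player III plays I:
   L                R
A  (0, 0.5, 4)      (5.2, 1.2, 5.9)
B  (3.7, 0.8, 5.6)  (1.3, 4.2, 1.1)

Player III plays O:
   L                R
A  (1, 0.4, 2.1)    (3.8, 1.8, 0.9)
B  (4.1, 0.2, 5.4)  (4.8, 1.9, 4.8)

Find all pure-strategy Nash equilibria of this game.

Player I against (L, I): payoffs 0, 3.7 → best response B.
Player I against (L, O): payoffs 1, 4.1 → best response B.
Player I against (R, I): payoffs 5.2, 1.3 → best response A.
Player I against (R, O): payoffs 3.8, 4.8 → best response B.
Player II against (A, I): payoffs 0.5, 1.2 → best response R.
Player II against (A, O): payoffs 0.4, 1.8 → best response R.
Player II against (B, I): payoffs 0.8, 4.2 → best response R.
Player II against (B, O): payoffs 0.2, 1.9 → best response R.
Player III against (A, L): payoffs 4, 2.1 → best response I.
Player III against (A, R): payoffs 5.9, 0.9 → best response I.
Player III against (B, L): payoffs 5.6, 5.4 → best response I.
Player III against (B, R): payoffs 1.1, 4.8 → best response O.
Mutual best responses: (A, R, I); (B, R, O).

The pure Nash equilibria are (A, R, I), (B, R, O).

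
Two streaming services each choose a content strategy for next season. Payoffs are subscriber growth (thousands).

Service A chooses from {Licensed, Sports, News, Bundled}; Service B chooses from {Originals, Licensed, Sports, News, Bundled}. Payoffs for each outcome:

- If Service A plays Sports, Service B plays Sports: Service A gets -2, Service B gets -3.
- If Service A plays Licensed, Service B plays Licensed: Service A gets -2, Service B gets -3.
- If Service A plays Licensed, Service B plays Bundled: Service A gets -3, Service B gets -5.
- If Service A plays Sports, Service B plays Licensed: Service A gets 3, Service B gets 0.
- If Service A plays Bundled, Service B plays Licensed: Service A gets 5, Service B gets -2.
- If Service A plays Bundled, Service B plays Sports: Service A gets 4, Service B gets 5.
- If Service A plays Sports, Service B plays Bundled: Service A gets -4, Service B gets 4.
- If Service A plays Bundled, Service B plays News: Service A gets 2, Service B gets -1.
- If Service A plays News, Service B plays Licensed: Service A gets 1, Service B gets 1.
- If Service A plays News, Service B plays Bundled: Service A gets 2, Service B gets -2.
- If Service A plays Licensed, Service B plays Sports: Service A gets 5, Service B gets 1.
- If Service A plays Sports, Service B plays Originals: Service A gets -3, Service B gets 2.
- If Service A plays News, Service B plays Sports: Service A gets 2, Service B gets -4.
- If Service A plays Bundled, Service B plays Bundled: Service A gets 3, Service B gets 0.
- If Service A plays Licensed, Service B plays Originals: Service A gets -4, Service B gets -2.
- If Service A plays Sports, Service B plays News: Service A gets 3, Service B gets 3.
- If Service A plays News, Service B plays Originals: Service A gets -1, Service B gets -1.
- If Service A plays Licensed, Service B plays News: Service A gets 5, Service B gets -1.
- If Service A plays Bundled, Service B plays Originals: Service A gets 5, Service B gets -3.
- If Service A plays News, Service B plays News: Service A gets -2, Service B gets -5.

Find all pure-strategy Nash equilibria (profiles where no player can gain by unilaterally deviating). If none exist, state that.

(Licensed, Sports)

For each strategy profile, look for a profitable unilateral deviation.
(Licensed, Originals): Service A can switch to Sports (-4 → -3). Not NE.
(Licensed, Licensed): Service A can switch to Sports (-2 → 3). Not NE.
(Licensed, Sports): Service A gets 5, best alternative 4; Service B gets 1, best alternative -1. No profitable deviation — NE.
(Licensed, News): Service B can switch to Sports (-1 → 1). Not NE.
(Licensed, Bundled): Service A can switch to News (-3 → 2). Not NE.
(Sports, Originals): Service A can switch to News (-3 → -1). Not NE.
(Sports, Licensed): Service A can switch to Bundled (3 → 5). Not NE.
(Sports, Sports): Service A can switch to Licensed (-2 → 5). Not NE.
(Sports, News): Service A can switch to Licensed (3 → 5). Not NE.
(Sports, Bundled): Service A can switch to Licensed (-4 → -3). Not NE.
(News, Originals): Service A can switch to Bundled (-1 → 5). Not NE.
(News, Licensed): Service A can switch to Sports (1 → 3). Not NE.
(News, Sports): Service A can switch to Licensed (2 → 5). Not NE.
(The remaining 7 profiles each have a profitable deviation by the same check.)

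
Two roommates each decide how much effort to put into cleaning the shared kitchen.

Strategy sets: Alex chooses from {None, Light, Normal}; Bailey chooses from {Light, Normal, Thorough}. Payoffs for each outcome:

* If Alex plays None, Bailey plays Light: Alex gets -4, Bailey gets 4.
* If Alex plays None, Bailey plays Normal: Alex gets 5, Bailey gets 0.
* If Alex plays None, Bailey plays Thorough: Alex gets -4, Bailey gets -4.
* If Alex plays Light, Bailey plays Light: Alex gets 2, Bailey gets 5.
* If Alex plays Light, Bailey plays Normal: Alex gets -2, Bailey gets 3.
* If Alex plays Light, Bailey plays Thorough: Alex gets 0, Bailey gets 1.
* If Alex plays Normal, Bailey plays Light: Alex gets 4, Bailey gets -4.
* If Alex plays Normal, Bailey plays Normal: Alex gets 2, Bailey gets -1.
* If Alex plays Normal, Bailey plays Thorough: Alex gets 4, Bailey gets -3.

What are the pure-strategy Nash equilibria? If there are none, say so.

There is no pure-strategy Nash equilibrium.

Alex against Light: payoffs -4, 2, 4 → best response Normal.
Alex against Normal: payoffs 5, -2, 2 → best response None.
Alex against Thorough: payoffs -4, 0, 4 → best response Normal.
Bailey against None: payoffs 4, 0, -4 → best response Light.
Bailey against Light: payoffs 5, 3, 1 → best response Light.
Bailey against Normal: payoffs -4, -1, -3 → best response Normal.
No profile is a mutual best response for all players.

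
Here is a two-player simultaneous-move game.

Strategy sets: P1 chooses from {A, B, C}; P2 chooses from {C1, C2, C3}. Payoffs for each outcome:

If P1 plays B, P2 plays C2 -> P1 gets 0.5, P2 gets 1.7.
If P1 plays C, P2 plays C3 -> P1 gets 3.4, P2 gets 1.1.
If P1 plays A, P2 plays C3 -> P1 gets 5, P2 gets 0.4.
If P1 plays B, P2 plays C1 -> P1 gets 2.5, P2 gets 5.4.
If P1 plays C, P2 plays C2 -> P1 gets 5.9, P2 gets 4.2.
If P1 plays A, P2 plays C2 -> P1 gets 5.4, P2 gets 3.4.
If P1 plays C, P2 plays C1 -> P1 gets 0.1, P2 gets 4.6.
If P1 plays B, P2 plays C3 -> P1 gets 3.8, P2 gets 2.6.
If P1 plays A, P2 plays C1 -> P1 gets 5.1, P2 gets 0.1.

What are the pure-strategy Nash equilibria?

none

Mark each player's best response to every combination of opponents' strategies; a profile where every player is best-responding is a pure Nash equilibrium.
P1 against C1: payoffs 5.1, 2.5, 0.1 → best response A.
P1 against C2: payoffs 5.4, 0.5, 5.9 → best response C.
P1 against C3: payoffs 5, 3.8, 3.4 → best response A.
P2 against A: payoffs 0.1, 3.4, 0.4 → best response C2.
P2 against B: payoffs 5.4, 1.7, 2.6 → best response C1.
P2 against C: payoffs 4.6, 4.2, 1.1 → best response C1.
No profile is a mutual best response for all players.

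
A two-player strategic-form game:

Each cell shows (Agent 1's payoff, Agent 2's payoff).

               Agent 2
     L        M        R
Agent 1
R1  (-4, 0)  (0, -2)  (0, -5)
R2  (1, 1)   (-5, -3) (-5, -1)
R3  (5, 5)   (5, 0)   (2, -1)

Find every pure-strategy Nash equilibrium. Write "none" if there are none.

(R1, L): Agent 1 can switch to R2 (-4 → 1). Not NE.
(R1, M): Agent 1 can switch to R3 (0 → 5). Not NE.
(R1, R): Agent 1 can switch to R3 (0 → 2). Not NE.
(R2, L): Agent 1 can switch to R3 (1 → 5). Not NE.
(R2, M): Agent 1 can switch to R1 (-5 → 0). Not NE.
(R2, R): Agent 1 can switch to R1 (-5 → 0). Not NE.
(R3, L): Agent 1 gets 5, best alternative 1; Agent 2 gets 5, best alternative 0. No profitable deviation — NE.
(R3, M): Agent 2 can switch to L (0 → 5). Not NE.
(R3, R): Agent 2 can switch to L (-1 → 5). Not NE.

Pure NE: (R3, L)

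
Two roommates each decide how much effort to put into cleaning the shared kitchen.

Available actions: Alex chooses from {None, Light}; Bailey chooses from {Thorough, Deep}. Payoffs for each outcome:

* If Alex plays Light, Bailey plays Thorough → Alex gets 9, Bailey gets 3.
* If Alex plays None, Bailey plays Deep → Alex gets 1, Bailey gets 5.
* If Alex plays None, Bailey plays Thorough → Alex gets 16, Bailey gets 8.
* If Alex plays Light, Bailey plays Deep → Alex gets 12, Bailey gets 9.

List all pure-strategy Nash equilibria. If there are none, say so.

Pure-strategy Nash equilibria: (None, Thorough) and (Light, Deep)

Alex against Thorough: payoffs 16, 9 → best response None.
Alex against Deep: payoffs 1, 12 → best response Light.
Bailey against None: payoffs 8, 5 → best response Thorough.
Bailey against Light: payoffs 3, 9 → best response Deep.
Mutual best responses: (None, Thorough); (Light, Deep).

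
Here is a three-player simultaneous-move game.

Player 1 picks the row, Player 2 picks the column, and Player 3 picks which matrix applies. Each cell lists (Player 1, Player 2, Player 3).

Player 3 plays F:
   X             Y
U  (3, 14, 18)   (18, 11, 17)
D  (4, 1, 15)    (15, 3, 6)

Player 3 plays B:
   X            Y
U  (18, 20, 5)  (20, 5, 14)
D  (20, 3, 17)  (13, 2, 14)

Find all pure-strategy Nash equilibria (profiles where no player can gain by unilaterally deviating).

The unique pure-strategy Nash equilibrium is (D, X, B).

(U, X, F): Player 1 can switch to D (3 → 4). Not NE.
(U, X, B): Player 1 can switch to D (18 → 20). Not NE.
(U, Y, F): Player 2 can switch to X (11 → 14). Not NE.
(U, Y, B): Player 2 can switch to X (5 → 20). Not NE.
(D, X, F): Player 2 can switch to Y (1 → 3). Not NE.
(D, X, B): Player 1 gets 20, best alternative 18; Player 2 gets 3, best alternative 2; Player 3 gets 17, best alternative 15. No profitable deviation — NE.
(D, Y, F): Player 1 can switch to U (15 → 18). Not NE.
(The remaining 1 profile has a profitable deviation by the same check.)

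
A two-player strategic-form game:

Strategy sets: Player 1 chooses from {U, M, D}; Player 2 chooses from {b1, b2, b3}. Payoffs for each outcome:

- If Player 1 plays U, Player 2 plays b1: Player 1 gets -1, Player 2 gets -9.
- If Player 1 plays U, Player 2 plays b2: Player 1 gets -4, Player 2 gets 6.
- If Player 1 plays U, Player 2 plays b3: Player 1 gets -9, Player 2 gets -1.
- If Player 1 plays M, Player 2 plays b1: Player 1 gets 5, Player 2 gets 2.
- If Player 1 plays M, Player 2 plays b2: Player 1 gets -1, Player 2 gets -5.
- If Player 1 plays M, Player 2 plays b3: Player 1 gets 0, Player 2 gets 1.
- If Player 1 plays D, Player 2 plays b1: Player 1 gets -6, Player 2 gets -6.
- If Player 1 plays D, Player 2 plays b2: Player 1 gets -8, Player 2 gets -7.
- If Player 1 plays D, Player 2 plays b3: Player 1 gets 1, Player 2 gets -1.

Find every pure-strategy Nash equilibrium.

Player 1 against b1: payoffs -1, 5, -6 → best response M.
Player 1 against b2: payoffs -4, -1, -8 → best response M.
Player 1 against b3: payoffs -9, 0, 1 → best response D.
Player 2 against U: payoffs -9, 6, -1 → best response b2.
Player 2 against M: payoffs 2, -5, 1 → best response b1.
Player 2 against D: payoffs -6, -7, -1 → best response b3.
Mutual best responses: (M, b1); (D, b3).

(M, b1) and (D, b3)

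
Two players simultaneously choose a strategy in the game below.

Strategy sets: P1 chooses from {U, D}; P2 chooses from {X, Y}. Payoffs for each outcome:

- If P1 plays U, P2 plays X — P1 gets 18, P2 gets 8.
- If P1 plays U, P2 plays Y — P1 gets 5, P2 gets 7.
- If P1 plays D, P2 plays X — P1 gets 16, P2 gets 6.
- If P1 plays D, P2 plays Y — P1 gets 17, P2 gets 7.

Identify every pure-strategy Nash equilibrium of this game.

Pure-strategy Nash equilibria: (U, X); (D, Y)

Mark each player's best response to every combination of opponents' strategies; a profile where every player is best-responding is a pure Nash equilibrium.
P1 against X: payoffs 18, 16 → best response U.
P1 against Y: payoffs 5, 17 → best response D.
P2 against U: payoffs 8, 7 → best response X.
P2 against D: payoffs 6, 7 → best response Y.
Mutual best responses: (U, X); (D, Y).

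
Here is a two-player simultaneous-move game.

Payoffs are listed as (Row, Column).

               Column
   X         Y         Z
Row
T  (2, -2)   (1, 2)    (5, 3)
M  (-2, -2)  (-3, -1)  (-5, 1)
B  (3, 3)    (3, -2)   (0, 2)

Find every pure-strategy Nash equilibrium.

For each strategy profile, look for a profitable unilateral deviation.
(T, X): Row can switch to B (2 → 3). Not NE.
(T, Y): Row can switch to B (1 → 3). Not NE.
(T, Z): Row gets 5, best alternative 0; Column gets 3, best alternative 2. No profitable deviation — NE.
(M, X): Row can switch to T (-2 → 2). Not NE.
(M, Y): Row can switch to T (-3 → 1). Not NE.
(M, Z): Row can switch to T (-5 → 5). Not NE.
(B, X): Row gets 3, best alternative 2; Column gets 3, best alternative 2. No profitable deviation — NE.
(B, Y): Column can switch to X (-2 → 3). Not NE.
(The remaining 1 profile has a profitable deviation by the same check.)

Pure-strategy Nash equilibria: (T, Z), (B, X)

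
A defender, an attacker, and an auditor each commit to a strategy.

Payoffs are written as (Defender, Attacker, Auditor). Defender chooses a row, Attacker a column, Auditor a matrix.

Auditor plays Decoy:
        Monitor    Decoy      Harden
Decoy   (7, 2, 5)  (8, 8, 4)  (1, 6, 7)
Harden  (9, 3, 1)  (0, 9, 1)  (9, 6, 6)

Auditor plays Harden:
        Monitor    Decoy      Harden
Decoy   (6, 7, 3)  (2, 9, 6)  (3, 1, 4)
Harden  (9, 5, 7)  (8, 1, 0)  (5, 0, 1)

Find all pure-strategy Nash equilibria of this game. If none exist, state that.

(Harden, Monitor, Harden)

Mark each player's best response to every combination of opponents' strategies; a profile where every player is best-responding is a pure Nash equilibrium.
Defender against (Monitor, Decoy): payoffs 7, 9 → best response Harden.
Defender against (Monitor, Harden): payoffs 6, 9 → best response Harden.
Defender against (Decoy, Decoy): payoffs 8, 0 → best response Decoy.
Defender against (Decoy, Harden): payoffs 2, 8 → best response Harden.
Defender against (Harden, Decoy): payoffs 1, 9 → best response Harden.
Defender against (Harden, Harden): payoffs 3, 5 → best response Harden.
Attacker against (Decoy, Decoy): payoffs 2, 8, 6 → best response Decoy.
Attacker against (Decoy, Harden): payoffs 7, 9, 1 → best response Decoy.
Attacker against (Harden, Decoy): payoffs 3, 9, 6 → best response Decoy.
Attacker against (Harden, Harden): payoffs 5, 1, 0 → best response Monitor.
Auditor against (Decoy, Monitor): payoffs 5, 3 → best response Decoy.
Auditor against (Decoy, Decoy): payoffs 4, 6 → best response Harden.
Auditor against (Decoy, Harden): payoffs 7, 4 → best response Decoy.
Auditor against (Harden, Monitor): payoffs 1, 7 → best response Harden.
Auditor against (Harden, Decoy): payoffs 1, 0 → best response Decoy.
Auditor against (Harden, Harden): payoffs 6, 1 → best response Decoy.
Mutual best responses: (Harden, Monitor, Harden).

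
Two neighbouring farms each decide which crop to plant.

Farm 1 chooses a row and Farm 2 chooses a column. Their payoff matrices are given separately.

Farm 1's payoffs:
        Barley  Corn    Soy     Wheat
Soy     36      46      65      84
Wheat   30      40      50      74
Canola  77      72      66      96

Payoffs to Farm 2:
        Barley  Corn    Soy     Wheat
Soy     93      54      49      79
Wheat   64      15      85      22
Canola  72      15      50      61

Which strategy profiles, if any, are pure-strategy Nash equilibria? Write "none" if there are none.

Farm 1 against Barley: payoffs 36, 30, 77 → best response Canola.
Farm 1 against Corn: payoffs 46, 40, 72 → best response Canola.
Farm 1 against Soy: payoffs 65, 50, 66 → best response Canola.
Farm 1 against Wheat: payoffs 84, 74, 96 → best response Canola.
Farm 2 against Soy: payoffs 93, 54, 49, 79 → best response Barley.
Farm 2 against Wheat: payoffs 64, 15, 85, 22 → best response Soy.
Farm 2 against Canola: payoffs 72, 15, 50, 61 → best response Barley.
Mutual best responses: (Canola, Barley).

(Canola, Barley)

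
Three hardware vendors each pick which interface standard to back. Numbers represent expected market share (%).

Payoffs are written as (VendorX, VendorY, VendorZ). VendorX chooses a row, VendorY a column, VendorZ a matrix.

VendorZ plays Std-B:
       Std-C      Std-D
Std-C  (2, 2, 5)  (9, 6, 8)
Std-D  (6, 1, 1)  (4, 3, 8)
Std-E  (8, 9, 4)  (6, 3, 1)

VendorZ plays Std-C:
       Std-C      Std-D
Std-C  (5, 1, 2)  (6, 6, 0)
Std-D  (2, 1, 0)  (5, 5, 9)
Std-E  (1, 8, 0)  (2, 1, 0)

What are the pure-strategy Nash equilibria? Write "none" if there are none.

(Std-C, Std-C, Std-B): VendorX can switch to Std-D (2 → 6). Not NE.
(Std-C, Std-C, Std-C): VendorY can switch to Std-D (1 → 6). Not NE.
(Std-C, Std-D, Std-B): VendorX gets 9, best alternative 6; VendorY gets 6, best alternative 2; VendorZ gets 8, best alternative 0. No profitable deviation — NE.
(Std-C, Std-D, Std-C): VendorZ can switch to Std-B (0 → 8). Not NE.
(Std-D, Std-C, Std-B): VendorX can switch to Std-E (6 → 8). Not NE.
(Std-D, Std-C, Std-C): VendorX can switch to Std-C (2 → 5). Not NE.
(Std-D, Std-D, Std-B): VendorX can switch to Std-C (4 → 9). Not NE.
(Std-E, Std-C, Std-B): VendorX gets 8, best alternative 6; VendorY gets 9, best alternative 3; VendorZ gets 4, best alternative 0. No profitable deviation — NE.
(The remaining 4 profiles each have a profitable deviation by the same check.)

Pure-strategy Nash equilibria: (Std-C, Std-D, Std-B) and (Std-E, Std-C, Std-B)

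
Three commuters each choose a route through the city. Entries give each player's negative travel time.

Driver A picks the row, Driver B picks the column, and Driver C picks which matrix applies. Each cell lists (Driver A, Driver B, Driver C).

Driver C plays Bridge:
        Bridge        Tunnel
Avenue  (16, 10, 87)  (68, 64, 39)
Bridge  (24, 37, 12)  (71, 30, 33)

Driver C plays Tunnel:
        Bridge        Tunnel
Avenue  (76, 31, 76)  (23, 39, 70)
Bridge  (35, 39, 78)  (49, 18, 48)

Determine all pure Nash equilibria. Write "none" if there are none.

This game has no pure Nash equilibrium.

(Avenue, Bridge, Bridge): Driver A can switch to Bridge (16 → 24). Not NE.
(Avenue, Bridge, Tunnel): Driver B can switch to Tunnel (31 → 39). Not NE.
(Avenue, Tunnel, Bridge): Driver A can switch to Bridge (68 → 71). Not NE.
(Avenue, Tunnel, Tunnel): Driver A can switch to Bridge (23 → 49). Not NE.
(Bridge, Bridge, Bridge): Driver C can switch to Tunnel (12 → 78). Not NE.
(Bridge, Bridge, Tunnel): Driver A can switch to Avenue (35 → 76). Not NE.
(Bridge, Tunnel, Bridge): Driver B can switch to Bridge (30 → 37). Not NE.
(Bridge, Tunnel, Tunnel): Driver B can switch to Bridge (18 → 39). Not NE.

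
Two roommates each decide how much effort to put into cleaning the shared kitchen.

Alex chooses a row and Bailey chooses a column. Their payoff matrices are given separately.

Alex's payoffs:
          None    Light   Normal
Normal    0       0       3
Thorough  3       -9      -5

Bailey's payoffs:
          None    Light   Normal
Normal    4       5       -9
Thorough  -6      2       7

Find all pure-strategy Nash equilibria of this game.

Pure NE: (Normal, Light)

(Normal, None): Alex can switch to Thorough (0 → 3). Not NE.
(Normal, Light): Alex gets 0, best alternative -9; Bailey gets 5, best alternative 4. No profitable deviation — NE.
(Normal, Normal): Bailey can switch to None (-9 → 4). Not NE.
(Thorough, None): Bailey can switch to Light (-6 → 2). Not NE.
(Thorough, Light): Alex can switch to Normal (-9 → 0). Not NE.
(Thorough, Normal): Alex can switch to Normal (-5 → 3). Not NE.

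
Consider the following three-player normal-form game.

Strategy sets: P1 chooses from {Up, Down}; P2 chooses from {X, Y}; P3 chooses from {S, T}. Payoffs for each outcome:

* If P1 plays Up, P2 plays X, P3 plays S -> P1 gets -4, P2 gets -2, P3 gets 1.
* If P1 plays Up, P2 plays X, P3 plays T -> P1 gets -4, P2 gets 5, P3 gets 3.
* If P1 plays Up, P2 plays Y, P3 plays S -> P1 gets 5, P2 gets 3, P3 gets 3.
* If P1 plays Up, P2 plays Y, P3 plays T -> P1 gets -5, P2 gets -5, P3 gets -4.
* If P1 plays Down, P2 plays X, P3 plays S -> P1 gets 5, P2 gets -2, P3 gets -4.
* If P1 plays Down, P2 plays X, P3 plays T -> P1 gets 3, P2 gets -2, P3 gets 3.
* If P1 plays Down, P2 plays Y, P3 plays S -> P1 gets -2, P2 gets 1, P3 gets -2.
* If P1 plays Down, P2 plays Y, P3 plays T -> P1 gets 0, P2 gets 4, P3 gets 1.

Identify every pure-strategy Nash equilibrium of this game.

For each player, find the best response to each opponent profile; mutual best responses are the pure NE.
P1 against (X, S): payoffs -4, 5 → best response Down.
P1 against (X, T): payoffs -4, 3 → best response Down.
P1 against (Y, S): payoffs 5, -2 → best response Up.
P1 against (Y, T): payoffs -5, 0 → best response Down.
P2 against (Up, S): payoffs -2, 3 → best response Y.
P2 against (Up, T): payoffs 5, -5 → best response X.
P2 against (Down, S): payoffs -2, 1 → best response Y.
P2 against (Down, T): payoffs -2, 4 → best response Y.
P3 against (Up, X): payoffs 1, 3 → best response T.
P3 against (Up, Y): payoffs 3, -4 → best response S.
P3 against (Down, X): payoffs -4, 3 → best response T.
P3 against (Down, Y): payoffs -2, 1 → best response T.
Mutual best responses: (Up, Y, S); (Down, Y, T).

(Up, Y, S), (Down, Y, T)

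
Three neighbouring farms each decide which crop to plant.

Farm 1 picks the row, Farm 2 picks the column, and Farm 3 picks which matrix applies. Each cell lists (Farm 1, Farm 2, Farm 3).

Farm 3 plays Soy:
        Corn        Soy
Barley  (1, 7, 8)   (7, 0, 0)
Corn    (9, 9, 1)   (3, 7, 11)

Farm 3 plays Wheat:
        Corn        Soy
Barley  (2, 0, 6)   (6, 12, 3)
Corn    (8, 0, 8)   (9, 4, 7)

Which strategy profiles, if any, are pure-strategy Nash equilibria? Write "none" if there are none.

none

Farm 1 against (Corn, Soy): payoffs 1, 9 → best response Corn.
Farm 1 against (Corn, Wheat): payoffs 2, 8 → best response Corn.
Farm 1 against (Soy, Soy): payoffs 7, 3 → best response Barley.
Farm 1 against (Soy, Wheat): payoffs 6, 9 → best response Corn.
Farm 2 against (Barley, Soy): payoffs 7, 0 → best response Corn.
Farm 2 against (Barley, Wheat): payoffs 0, 12 → best response Soy.
Farm 2 against (Corn, Soy): payoffs 9, 7 → best response Corn.
Farm 2 against (Corn, Wheat): payoffs 0, 4 → best response Soy.
Farm 3 against (Barley, Corn): payoffs 8, 6 → best response Soy.
Farm 3 against (Barley, Soy): payoffs 0, 3 → best response Wheat.
Farm 3 against (Corn, Corn): payoffs 1, 8 → best response Wheat.
Farm 3 against (Corn, Soy): payoffs 11, 7 → best response Soy.
No profile is a mutual best response for all players.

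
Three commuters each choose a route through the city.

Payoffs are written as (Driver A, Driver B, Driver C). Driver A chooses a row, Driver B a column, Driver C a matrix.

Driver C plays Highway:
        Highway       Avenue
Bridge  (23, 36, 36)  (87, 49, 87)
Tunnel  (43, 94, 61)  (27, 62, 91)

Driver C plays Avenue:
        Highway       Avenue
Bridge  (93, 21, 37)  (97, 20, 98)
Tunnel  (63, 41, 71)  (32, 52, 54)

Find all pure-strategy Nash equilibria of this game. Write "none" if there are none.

The unique pure-strategy Nash equilibrium is (Bridge, Highway, Avenue).

(Bridge, Highway, Highway): Driver A can switch to Tunnel (23 → 43). Not NE.
(Bridge, Highway, Avenue): Driver A gets 93, best alternative 63; Driver B gets 21, best alternative 20; Driver C gets 37, best alternative 36. No profitable deviation — NE.
(Bridge, Avenue, Highway): Driver C can switch to Avenue (87 → 98). Not NE.
(Bridge, Avenue, Avenue): Driver B can switch to Highway (20 → 21). Not NE.
(Tunnel, Highway, Highway): Driver C can switch to Avenue (61 → 71). Not NE.
(Tunnel, Highway, Avenue): Driver A can switch to Bridge (63 → 93). Not NE.
(Tunnel, Avenue, Highway): Driver A can switch to Bridge (27 → 87). Not NE.
(Tunnel, Avenue, Avenue): Driver A can switch to Bridge (32 → 97). Not NE.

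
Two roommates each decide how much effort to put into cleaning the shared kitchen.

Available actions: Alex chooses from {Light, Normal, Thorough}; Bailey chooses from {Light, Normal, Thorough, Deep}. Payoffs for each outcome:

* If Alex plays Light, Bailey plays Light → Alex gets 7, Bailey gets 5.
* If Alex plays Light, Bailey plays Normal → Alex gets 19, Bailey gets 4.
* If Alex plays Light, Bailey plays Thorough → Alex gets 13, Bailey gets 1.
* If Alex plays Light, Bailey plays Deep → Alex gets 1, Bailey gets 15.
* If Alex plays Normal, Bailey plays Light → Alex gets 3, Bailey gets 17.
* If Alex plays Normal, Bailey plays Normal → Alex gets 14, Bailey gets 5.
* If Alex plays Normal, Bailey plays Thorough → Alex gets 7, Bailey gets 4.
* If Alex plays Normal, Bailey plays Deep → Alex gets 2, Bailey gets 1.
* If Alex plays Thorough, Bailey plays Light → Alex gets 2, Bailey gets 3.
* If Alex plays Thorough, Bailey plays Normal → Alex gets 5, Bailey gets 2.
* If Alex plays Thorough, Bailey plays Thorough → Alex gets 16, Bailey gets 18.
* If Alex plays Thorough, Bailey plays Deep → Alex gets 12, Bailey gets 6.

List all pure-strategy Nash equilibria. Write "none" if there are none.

Alex against Light: payoffs 7, 3, 2 → best response Light.
Alex against Normal: payoffs 19, 14, 5 → best response Light.
Alex against Thorough: payoffs 13, 7, 16 → best response Thorough.
Alex against Deep: payoffs 1, 2, 12 → best response Thorough.
Bailey against Light: payoffs 5, 4, 1, 15 → best response Deep.
Bailey against Normal: payoffs 17, 5, 4, 1 → best response Light.
Bailey against Thorough: payoffs 3, 2, 18, 6 → best response Thorough.
Mutual best responses: (Thorough, Thorough).

Pure NE: (Thorough, Thorough)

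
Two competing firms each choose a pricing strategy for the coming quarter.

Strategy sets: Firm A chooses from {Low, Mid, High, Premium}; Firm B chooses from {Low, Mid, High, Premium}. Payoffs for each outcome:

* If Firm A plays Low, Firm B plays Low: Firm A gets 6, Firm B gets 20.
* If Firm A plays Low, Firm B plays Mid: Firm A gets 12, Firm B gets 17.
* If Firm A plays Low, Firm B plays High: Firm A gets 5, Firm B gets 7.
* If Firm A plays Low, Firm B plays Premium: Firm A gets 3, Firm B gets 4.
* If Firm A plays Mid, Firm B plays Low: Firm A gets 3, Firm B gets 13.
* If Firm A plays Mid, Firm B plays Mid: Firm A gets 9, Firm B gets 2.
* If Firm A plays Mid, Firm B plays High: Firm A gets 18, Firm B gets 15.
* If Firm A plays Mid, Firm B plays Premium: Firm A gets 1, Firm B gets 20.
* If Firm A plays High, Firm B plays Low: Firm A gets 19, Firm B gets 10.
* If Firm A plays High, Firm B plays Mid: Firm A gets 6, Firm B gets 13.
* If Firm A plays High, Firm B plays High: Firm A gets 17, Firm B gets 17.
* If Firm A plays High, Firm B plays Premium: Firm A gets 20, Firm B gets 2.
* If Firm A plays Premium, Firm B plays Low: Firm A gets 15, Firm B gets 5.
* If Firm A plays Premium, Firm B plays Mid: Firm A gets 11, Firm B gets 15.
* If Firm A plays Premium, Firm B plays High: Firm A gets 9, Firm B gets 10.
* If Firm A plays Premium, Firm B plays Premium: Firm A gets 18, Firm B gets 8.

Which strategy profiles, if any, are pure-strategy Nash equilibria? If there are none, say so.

Mark each player's best response to every combination of opponents' strategies; a profile where every player is best-responding is a pure Nash equilibrium.
Firm A against Low: payoffs 6, 3, 19, 15 → best response High.
Firm A against Mid: payoffs 12, 9, 6, 11 → best response Low.
Firm A against High: payoffs 5, 18, 17, 9 → best response Mid.
Firm A against Premium: payoffs 3, 1, 20, 18 → best response High.
Firm B against Low: payoffs 20, 17, 7, 4 → best response Low.
Firm B against Mid: payoffs 13, 2, 15, 20 → best response Premium.
Firm B against High: payoffs 10, 13, 17, 2 → best response High.
Firm B against Premium: payoffs 5, 15, 10, 8 → best response Mid.
No profile is a mutual best response for all players.

There is no pure-strategy Nash equilibrium.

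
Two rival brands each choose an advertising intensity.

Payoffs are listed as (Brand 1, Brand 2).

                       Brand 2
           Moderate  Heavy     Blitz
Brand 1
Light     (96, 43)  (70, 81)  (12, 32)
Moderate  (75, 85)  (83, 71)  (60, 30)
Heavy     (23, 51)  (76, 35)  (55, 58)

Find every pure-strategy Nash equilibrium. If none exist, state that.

There is no pure-strategy Nash equilibrium.

Brand 1 against Moderate: payoffs 96, 75, 23 → best response Light.
Brand 1 against Heavy: payoffs 70, 83, 76 → best response Moderate.
Brand 1 against Blitz: payoffs 12, 60, 55 → best response Moderate.
Brand 2 against Light: payoffs 43, 81, 32 → best response Heavy.
Brand 2 against Moderate: payoffs 85, 71, 30 → best response Moderate.
Brand 2 against Heavy: payoffs 51, 35, 58 → best response Blitz.
No profile is a mutual best response for all players.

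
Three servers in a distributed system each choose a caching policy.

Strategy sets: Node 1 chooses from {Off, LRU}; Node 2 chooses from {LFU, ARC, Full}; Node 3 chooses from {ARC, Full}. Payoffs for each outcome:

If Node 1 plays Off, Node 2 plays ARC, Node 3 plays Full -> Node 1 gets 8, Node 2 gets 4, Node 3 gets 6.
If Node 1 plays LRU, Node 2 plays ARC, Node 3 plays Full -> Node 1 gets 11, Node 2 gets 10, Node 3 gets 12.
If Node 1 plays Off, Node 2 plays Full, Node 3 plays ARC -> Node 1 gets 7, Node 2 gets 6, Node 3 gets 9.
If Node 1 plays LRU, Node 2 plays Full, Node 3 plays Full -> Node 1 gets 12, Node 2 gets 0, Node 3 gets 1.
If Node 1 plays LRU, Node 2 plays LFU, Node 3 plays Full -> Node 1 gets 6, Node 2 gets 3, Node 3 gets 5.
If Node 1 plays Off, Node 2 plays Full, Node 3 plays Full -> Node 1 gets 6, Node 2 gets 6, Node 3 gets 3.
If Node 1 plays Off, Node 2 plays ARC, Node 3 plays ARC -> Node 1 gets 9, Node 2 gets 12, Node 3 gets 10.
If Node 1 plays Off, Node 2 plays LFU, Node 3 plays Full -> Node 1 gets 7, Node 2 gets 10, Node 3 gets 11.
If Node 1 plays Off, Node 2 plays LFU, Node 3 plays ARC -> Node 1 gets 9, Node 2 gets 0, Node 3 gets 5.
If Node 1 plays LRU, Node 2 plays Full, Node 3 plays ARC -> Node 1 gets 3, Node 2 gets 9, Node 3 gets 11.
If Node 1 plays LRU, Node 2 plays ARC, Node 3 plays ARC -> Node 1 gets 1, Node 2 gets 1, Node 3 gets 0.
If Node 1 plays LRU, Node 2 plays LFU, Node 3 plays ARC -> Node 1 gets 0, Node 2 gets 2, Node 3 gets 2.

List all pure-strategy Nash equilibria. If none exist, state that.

Mark each player's best response to every combination of opponents' strategies; a profile where every player is best-responding is a pure Nash equilibrium.
Node 1 against (LFU, ARC): payoffs 9, 0 → best response Off.
Node 1 against (LFU, Full): payoffs 7, 6 → best response Off.
Node 1 against (ARC, ARC): payoffs 9, 1 → best response Off.
Node 1 against (ARC, Full): payoffs 8, 11 → best response LRU.
Node 1 against (Full, ARC): payoffs 7, 3 → best response Off.
Node 1 against (Full, Full): payoffs 6, 12 → best response LRU.
Node 2 against (Off, ARC): payoffs 0, 12, 6 → best response ARC.
Node 2 against (Off, Full): payoffs 10, 4, 6 → best response LFU.
Node 2 against (LRU, ARC): payoffs 2, 1, 9 → best response Full.
Node 2 against (LRU, Full): payoffs 3, 10, 0 → best response ARC.
Node 3 against (Off, LFU): payoffs 5, 11 → best response Full.
Node 3 against (Off, ARC): payoffs 10, 6 → best response ARC.
Node 3 against (Off, Full): payoffs 9, 3 → best response ARC.
Node 3 against (LRU, LFU): payoffs 2, 5 → best response Full.
Node 3 against (LRU, ARC): payoffs 0, 12 → best response Full.
Node 3 against (LRU, Full): payoffs 11, 1 → best response ARC.
Mutual best responses: (Off, LFU, Full); (Off, ARC, ARC); (LRU, ARC, Full).

(Off, LFU, Full), (Off, ARC, ARC), (LRU, ARC, Full)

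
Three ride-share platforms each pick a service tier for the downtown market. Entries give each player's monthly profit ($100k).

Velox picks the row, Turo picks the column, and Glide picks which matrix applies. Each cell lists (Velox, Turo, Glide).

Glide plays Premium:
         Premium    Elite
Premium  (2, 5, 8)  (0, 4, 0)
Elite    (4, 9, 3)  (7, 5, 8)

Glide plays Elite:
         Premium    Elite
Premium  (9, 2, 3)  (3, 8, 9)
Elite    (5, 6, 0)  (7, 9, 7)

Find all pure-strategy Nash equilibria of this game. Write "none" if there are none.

Velox against (Premium, Premium): payoffs 2, 4 → best response Elite.
Velox against (Premium, Elite): payoffs 9, 5 → best response Premium.
Velox against (Elite, Premium): payoffs 0, 7 → best response Elite.
Velox against (Elite, Elite): payoffs 3, 7 → best response Elite.
Turo against (Premium, Premium): payoffs 5, 4 → best response Premium.
Turo against (Premium, Elite): payoffs 2, 8 → best response Elite.
Turo against (Elite, Premium): payoffs 9, 5 → best response Premium.
Turo against (Elite, Elite): payoffs 6, 9 → best response Elite.
Glide against (Premium, Premium): payoffs 8, 3 → best response Premium.
Glide against (Premium, Elite): payoffs 0, 9 → best response Elite.
Glide against (Elite, Premium): payoffs 3, 0 → best response Premium.
Glide against (Elite, Elite): payoffs 8, 7 → best response Premium.
Mutual best responses: (Elite, Premium, Premium).

The unique pure-strategy Nash equilibrium is (Elite, Premium, Premium).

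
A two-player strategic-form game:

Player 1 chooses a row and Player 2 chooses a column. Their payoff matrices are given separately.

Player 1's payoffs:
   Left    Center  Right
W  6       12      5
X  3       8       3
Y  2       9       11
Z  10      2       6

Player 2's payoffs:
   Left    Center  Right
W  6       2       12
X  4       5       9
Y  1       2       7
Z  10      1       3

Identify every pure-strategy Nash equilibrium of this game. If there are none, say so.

The pure Nash equilibria are (Y, Right) and (Z, Left).

Player 1 against Left: payoffs 6, 3, 2, 10 → best response Z.
Player 1 against Center: payoffs 12, 8, 9, 2 → best response W.
Player 1 against Right: payoffs 5, 3, 11, 6 → best response Y.
Player 2 against W: payoffs 6, 2, 12 → best response Right.
Player 2 against X: payoffs 4, 5, 9 → best response Right.
Player 2 against Y: payoffs 1, 2, 7 → best response Right.
Player 2 against Z: payoffs 10, 1, 3 → best response Left.
Mutual best responses: (Y, Right); (Z, Left).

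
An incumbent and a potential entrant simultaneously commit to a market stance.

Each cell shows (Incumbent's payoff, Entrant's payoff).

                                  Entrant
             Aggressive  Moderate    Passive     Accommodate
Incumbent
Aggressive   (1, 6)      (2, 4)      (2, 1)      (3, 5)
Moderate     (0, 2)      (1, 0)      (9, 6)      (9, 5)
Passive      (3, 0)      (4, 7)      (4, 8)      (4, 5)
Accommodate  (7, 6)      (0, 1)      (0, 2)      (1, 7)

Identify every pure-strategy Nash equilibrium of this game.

The unique pure-strategy Nash equilibrium is (Moderate, Passive).

For each player, find the best response to each opponent profile; mutual best responses are the pure NE.
Incumbent against Aggressive: payoffs 1, 0, 3, 7 → best response Accommodate.
Incumbent against Moderate: payoffs 2, 1, 4, 0 → best response Passive.
Incumbent against Passive: payoffs 2, 9, 4, 0 → best response Moderate.
Incumbent against Accommodate: payoffs 3, 9, 4, 1 → best response Moderate.
Entrant against Aggressive: payoffs 6, 4, 1, 5 → best response Aggressive.
Entrant against Moderate: payoffs 2, 0, 6, 5 → best response Passive.
Entrant against Passive: payoffs 0, 7, 8, 5 → best response Passive.
Entrant against Accommodate: payoffs 6, 1, 2, 7 → best response Accommodate.
Mutual best responses: (Moderate, Passive).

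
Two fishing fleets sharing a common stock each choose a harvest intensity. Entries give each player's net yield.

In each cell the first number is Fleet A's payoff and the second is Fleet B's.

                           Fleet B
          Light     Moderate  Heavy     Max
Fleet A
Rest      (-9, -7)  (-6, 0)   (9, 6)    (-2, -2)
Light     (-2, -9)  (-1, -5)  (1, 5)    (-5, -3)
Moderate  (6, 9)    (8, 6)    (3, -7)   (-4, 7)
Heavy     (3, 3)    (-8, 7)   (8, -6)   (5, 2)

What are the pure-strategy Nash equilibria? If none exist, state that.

For each strategy profile, look for a profitable unilateral deviation.
(Rest, Light): Fleet A can switch to Light (-9 → -2). Not NE.
(Rest, Moderate): Fleet A can switch to Light (-6 → -1). Not NE.
(Rest, Heavy): Fleet A gets 9, best alternative 8; Fleet B gets 6, best alternative 0. No profitable deviation — NE.
(Rest, Max): Fleet A can switch to Heavy (-2 → 5). Not NE.
(Light, Light): Fleet A can switch to Moderate (-2 → 6). Not NE.
(Light, Moderate): Fleet A can switch to Moderate (-1 → 8). Not NE.
(Light, Heavy): Fleet A can switch to Rest (1 → 9). Not NE.
(Moderate, Light): Fleet A gets 6, best alternative 3; Fleet B gets 9, best alternative 7. No profitable deviation — NE.
(The remaining 8 profiles each have a profitable deviation by the same check.)

Pure-strategy Nash equilibria: (Rest, Heavy) and (Moderate, Light)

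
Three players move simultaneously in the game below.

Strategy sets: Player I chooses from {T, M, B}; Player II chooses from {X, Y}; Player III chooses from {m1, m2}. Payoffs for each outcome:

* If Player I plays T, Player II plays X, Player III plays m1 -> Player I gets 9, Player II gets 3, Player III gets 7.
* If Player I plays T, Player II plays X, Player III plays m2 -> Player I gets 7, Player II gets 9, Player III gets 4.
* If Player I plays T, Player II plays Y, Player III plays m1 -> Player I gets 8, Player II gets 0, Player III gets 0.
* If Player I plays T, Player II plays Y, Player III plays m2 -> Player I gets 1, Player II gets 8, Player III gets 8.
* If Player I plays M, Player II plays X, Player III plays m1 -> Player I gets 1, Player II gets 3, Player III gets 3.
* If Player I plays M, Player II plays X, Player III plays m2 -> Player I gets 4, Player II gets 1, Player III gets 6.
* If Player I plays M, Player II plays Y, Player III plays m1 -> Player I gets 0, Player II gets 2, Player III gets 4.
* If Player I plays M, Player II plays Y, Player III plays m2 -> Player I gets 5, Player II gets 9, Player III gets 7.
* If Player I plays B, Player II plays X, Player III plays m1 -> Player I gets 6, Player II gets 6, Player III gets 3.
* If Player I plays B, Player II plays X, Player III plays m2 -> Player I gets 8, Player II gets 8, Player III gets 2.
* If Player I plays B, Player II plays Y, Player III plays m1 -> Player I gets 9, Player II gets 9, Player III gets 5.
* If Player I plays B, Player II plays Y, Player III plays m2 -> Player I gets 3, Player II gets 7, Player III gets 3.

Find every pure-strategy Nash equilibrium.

(T, X, m1) and (M, Y, m2) and (B, Y, m1)

(T, X, m1): Player I gets 9, best alternative 6; Player II gets 3, best alternative 0; Player III gets 7, best alternative 4. No profitable deviation — NE.
(T, X, m2): Player I can switch to B (7 → 8). Not NE.
(T, Y, m1): Player I can switch to B (8 → 9). Not NE.
(T, Y, m2): Player I can switch to M (1 → 5). Not NE.
(M, X, m1): Player I can switch to T (1 → 9). Not NE.
(M, X, m2): Player I can switch to T (4 → 7). Not NE.
(M, Y, m1): Player I can switch to T (0 → 8). Not NE.
(M, Y, m2): Player I gets 5, best alternative 3; Player II gets 9, best alternative 1; Player III gets 7, best alternative 4. No profitable deviation — NE.
(B, X, m1): Player I can switch to T (6 → 9). Not NE.
(B, X, m2): Player III can switch to m1 (2 → 3). Not NE.
(B, Y, m1): Player I gets 9, best alternative 8; Player II gets 9, best alternative 6; Player III gets 5, best alternative 3. No profitable deviation — NE.
(B, Y, m2): Player I can switch to M (3 → 5). Not NE.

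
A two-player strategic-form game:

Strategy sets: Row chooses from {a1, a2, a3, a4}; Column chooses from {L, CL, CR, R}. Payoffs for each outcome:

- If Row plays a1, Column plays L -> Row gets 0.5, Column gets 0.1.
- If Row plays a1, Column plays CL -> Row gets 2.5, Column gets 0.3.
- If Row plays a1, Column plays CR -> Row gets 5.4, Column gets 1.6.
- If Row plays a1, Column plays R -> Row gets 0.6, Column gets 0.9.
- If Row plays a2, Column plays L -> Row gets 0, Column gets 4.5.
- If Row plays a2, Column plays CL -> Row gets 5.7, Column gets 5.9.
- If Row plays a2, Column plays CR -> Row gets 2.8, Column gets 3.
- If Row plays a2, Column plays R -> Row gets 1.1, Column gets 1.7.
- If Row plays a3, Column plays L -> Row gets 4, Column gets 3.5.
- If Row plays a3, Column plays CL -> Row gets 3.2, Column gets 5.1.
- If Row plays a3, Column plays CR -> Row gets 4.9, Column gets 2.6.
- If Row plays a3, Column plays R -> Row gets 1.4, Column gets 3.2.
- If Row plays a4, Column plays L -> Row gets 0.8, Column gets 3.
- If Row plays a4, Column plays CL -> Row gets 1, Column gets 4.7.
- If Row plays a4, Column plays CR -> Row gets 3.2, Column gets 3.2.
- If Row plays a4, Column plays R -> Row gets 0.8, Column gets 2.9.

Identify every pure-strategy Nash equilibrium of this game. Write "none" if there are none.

(a1, CR), (a2, CL)

For each player, find the best response to each opponent profile; mutual best responses are the pure NE.
Row against L: payoffs 0.5, 0, 4, 0.8 → best response a3.
Row against CL: payoffs 2.5, 5.7, 3.2, 1 → best response a2.
Row against CR: payoffs 5.4, 2.8, 4.9, 3.2 → best response a1.
Row against R: payoffs 0.6, 1.1, 1.4, 0.8 → best response a3.
Column against a1: payoffs 0.1, 0.3, 1.6, 0.9 → best response CR.
Column against a2: payoffs 4.5, 5.9, 3, 1.7 → best response CL.
Column against a3: payoffs 3.5, 5.1, 2.6, 3.2 → best response CL.
Column against a4: payoffs 3, 4.7, 3.2, 2.9 → best response CL.
Mutual best responses: (a1, CR); (a2, CL).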